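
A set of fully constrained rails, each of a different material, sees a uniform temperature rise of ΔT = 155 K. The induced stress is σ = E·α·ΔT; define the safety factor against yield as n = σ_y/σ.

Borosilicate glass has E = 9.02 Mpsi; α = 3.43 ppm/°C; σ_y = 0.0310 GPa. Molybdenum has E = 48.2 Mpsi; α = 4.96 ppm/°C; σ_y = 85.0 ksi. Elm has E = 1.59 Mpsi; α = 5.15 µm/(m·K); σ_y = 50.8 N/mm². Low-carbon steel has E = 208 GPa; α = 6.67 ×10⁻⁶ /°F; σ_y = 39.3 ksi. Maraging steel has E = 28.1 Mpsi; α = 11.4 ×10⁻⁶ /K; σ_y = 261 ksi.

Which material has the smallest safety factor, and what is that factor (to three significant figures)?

low-carbon steel, n = 0.700

Converting E to GPa, α to ×10⁻⁶/K, σ_y to MPa, then σ and n for each:
  borosilicate glass: E = 62.19, α = 3.43, σ_y = 31.00 → σ = 33.1 MPa, n = 0.938
  molybdenum: E = 332.3, α = 4.96, σ_y = 586.1 → σ = 255 MPa, n = 2.29
  elm: E = 10.96, α = 5.15, σ_y = 50.80 → σ = 8.75 MPa, n = 5.81
  low-carbon steel: E = 208.0, α = 12.0, σ_y = 271.0 → σ = 387 MPa, n = 0.700
  maraging steel: E = 193.7, α = 11.4, σ_y = 1800 → σ = 342 MPa, n = 5.26
Low-carbon steel has the lowest safety factor, n = 0.700.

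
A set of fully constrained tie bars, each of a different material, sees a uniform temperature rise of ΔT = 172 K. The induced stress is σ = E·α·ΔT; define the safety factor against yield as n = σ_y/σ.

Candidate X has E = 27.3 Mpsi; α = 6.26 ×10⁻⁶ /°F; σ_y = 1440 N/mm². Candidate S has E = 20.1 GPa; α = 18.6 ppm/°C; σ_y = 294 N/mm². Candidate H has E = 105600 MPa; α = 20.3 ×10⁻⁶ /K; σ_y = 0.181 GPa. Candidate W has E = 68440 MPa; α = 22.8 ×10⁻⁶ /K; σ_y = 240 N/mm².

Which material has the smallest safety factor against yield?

candidate H

Converting E to GPa, α to ×10⁻⁶/K, σ_y to MPa, then σ and n for each:
  candidate X: E = 188.2, α = 11.3, σ_y = 1440 → σ = 365 MPa, n = 3.95
  candidate S: E = 20.10, α = 18.6, σ_y = 294.0 → σ = 64.3 MPa, n = 4.57
  candidate H: E = 105.6, α = 20.3, σ_y = 181.0 → σ = 369 MPa, n = 0.491
  candidate W: E = 68.44, α = 22.8, σ_y = 240.0 → σ = 268 MPa, n = 0.894
Candidate H has the lowest safety factor, n = 0.491.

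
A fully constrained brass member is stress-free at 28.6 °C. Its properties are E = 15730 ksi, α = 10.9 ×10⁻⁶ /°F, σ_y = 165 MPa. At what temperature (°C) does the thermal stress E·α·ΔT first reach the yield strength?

106 °C

E = 15730 ksi = 108.5 GPa.
α = 10.9×10⁻⁶/°F × 9/5 = 19.6×10⁻⁶/K.
E·α·ΔT = 165.0 MPa ⇒ ΔT = 165.0 / (108.5×10³ × 19.6×10⁻⁶) = 77.54 K.
T = 28.6 + 77.54 = 106.1 °C.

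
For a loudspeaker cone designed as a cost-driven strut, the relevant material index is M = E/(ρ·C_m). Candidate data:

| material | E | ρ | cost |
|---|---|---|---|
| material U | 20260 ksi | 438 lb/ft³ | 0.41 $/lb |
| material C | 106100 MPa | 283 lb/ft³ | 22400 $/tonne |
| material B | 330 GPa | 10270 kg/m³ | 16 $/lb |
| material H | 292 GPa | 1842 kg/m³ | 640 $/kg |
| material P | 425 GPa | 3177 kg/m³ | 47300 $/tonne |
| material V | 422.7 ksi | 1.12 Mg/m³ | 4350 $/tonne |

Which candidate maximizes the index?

Putting every candidate on a common basis:
  material U: E = 139.7 GPa, ρ = 7016 kg/m³, cost = 0.9039 $/kg
  material C: E = 106.1 GPa, ρ = 4533 kg/m³, cost = 22.40 $/kg
  material B: E = 330.0 GPa, ρ = 10270 kg/m³, cost = 35.27 $/kg
  material H: E = 292.0 GPa, ρ = 1842 kg/m³, cost = 640.0 $/kg
  material P: E = 425.0 GPa, ρ = 3177 kg/m³, cost = 47.30 $/kg
  material V: E = 2.914 GPa, ρ = 1120 kg/m³, cost = 4.350 $/kg
  material U: M = 22.0 MN·m per $
  material P: M = 2.83 MN·m per $
  material C: M = 1.04 MN·m per $
  material B: M = 0.911 MN·m per $
  material V: M = 0.598 MN·m per $
  material H: M = 0.248 MN·m per $
The maximum is for material U.

material U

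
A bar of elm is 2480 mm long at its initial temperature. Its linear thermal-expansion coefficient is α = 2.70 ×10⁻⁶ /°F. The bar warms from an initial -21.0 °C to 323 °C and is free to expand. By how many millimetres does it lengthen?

4.15 mm

Convert α: 2.70×10⁻⁶/°F × (9/5) = 4.86×10⁻⁶/K.
ΔT = 323 − (-21.0) = 344.0 K.
ΔL = α·L₀·ΔT = 4.86×10⁻⁶ × 2480 mm × 344.0 K = 4.15 mm.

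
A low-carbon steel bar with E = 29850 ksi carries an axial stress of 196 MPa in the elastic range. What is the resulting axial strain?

9.52×10⁻⁴

E = 29850 ksi = 205.8 GPa = 205800 MPa.
ε = σ/E = 196 / 205800 = 9.52×10⁻⁴.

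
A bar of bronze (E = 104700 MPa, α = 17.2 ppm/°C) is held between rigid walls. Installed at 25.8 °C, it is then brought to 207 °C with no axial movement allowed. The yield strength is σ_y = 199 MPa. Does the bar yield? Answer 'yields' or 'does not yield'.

E = 104700 MPa = 104.7 GPa.
ΔT = 181.2 K. Constrained thermal stress σ = E·α·ΔT = 104.7×10³ MPa × 17.2×10⁻⁶ × 181.2 = 326 MPa (compressive).
Compare to σ_y = 199 MPa: σ ≥ σ_y, so it yields.

yields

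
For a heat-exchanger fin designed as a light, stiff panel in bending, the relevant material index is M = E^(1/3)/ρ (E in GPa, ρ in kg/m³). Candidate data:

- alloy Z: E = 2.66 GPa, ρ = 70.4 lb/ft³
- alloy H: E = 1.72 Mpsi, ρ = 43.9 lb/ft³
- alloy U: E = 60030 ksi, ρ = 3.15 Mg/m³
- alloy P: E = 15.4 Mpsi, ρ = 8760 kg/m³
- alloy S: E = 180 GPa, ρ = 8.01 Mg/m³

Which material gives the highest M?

alloy H

After converting to SI:
  alloy Z: E = 2.660 GPa, ρ = 1128 kg/m³
  alloy H: E = 11.86 GPa, ρ = 703.2 kg/m³
  alloy U: E = 413.9 GPa, ρ = 3150 kg/m³
  alloy P: E = 106.2 GPa, ρ = 8760 kg/m³
  alloy S: E = 180.0 GPa, ρ = 8010 kg/m³
  alloy H: M = 3.24×10⁻³
  alloy U: M = 2.37×10⁻³
  alloy Z: M = 1.23×10⁻³
  alloy S: M = 0.705×10⁻³
  alloy P: M = 0.541×10⁻³
Alloy H ranks first.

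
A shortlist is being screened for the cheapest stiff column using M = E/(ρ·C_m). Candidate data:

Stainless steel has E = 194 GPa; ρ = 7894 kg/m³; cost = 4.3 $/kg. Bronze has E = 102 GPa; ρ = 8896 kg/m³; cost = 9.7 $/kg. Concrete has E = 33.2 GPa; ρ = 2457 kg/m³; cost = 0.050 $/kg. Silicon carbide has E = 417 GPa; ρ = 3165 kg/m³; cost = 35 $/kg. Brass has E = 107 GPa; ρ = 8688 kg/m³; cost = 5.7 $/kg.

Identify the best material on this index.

Evaluate M for each candidate:
  concrete: M = 270 MN·m per $
  stainless steel: M = 5.72 MN·m per $
  silicon carbide: M = 3.76 MN·m per $
  brass: M = 2.16 MN·m per $
  bronze: M = 1.18 MN·m per $
Highest index: concrete.

concrete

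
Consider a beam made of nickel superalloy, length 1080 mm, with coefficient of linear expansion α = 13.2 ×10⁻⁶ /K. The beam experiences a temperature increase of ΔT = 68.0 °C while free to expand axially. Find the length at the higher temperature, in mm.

ΔL = α·L₀·ΔT = 13.2×10⁻⁶ × 1080 mm × 68.00 K = 0.969 mm.
L = L₀ + ΔL = 1080 + 0.969 = 1081.0 mm.

1081.0 mm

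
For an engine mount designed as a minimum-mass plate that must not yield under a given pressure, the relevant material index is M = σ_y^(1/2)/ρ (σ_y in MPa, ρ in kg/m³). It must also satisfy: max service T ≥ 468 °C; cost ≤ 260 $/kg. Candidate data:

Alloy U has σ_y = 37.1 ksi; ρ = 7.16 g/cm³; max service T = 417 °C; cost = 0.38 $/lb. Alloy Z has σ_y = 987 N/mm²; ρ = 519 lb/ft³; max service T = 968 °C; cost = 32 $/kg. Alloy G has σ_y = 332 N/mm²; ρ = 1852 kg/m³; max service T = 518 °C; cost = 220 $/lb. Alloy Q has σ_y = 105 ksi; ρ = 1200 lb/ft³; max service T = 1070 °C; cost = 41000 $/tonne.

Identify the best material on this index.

Screen on constraints: max service T ≥ 468 °C; cost ≤ 260 $/kg. Survivors: alloy Z, alloy Q.
After converting to SI:
  alloy Z: σ_y = 987.0 MPa, ρ = 8314 kg/m³
  alloy Q: σ_y = 723.9 MPa, ρ = 19220 kg/m³
  alloy Z: M = 3.78×10⁻³
  alloy Q: M = 1.40×10⁻³
Alloy Z has the largest M.

alloy Z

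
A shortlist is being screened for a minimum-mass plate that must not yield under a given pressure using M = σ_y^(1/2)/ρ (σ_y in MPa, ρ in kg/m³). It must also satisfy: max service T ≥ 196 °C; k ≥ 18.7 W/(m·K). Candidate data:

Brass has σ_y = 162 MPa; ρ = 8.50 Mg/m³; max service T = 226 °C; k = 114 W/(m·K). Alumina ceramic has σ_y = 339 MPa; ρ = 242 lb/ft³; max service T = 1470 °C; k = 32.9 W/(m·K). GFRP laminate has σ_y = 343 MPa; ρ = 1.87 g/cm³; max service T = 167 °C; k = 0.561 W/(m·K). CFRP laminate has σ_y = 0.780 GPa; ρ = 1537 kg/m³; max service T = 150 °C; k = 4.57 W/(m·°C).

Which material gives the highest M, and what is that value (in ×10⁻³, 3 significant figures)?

Screen on constraints: max service T ≥ 196 °C; k ≥ 18.7 W/(m·K). Survivors: brass, alumina ceramic.
Normalizing units and computing the index:
  brass: σ_y = 162.0 MPa, ρ = 8500 kg/m³
  alumina ceramic: σ_y = 339.0 MPa, ρ = 3876 kg/m³
  alumina ceramic: M = 4.75×10⁻³
  brass: M = 1.50×10⁻³
Highest index: alumina ceramic.

alumina ceramic, M = 4.75×10⁻³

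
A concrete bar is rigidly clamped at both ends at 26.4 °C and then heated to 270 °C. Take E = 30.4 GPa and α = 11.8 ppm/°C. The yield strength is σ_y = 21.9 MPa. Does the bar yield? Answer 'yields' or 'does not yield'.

ΔT = 243.6 K. Constrained thermal stress σ = E·α·ΔT = 30.40×10³ MPa × 11.8×10⁻⁶ × 243.6 = 87.4 MPa (compressive).
Compare to σ_y = 21.9 MPa: σ ≥ σ_y, so it yields.

yields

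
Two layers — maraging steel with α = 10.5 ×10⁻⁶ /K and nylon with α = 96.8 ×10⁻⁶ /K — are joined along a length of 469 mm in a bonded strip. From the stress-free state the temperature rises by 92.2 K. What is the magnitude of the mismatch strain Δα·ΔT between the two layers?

Δα = |10.5 − 96.8|×10⁻⁶/K = 86.3×10⁻⁶/K.
Mismatch strain = Δα·ΔT = 86.3×10⁻⁶ × 92.2 = 7.96×10⁻³.

7.96×10⁻³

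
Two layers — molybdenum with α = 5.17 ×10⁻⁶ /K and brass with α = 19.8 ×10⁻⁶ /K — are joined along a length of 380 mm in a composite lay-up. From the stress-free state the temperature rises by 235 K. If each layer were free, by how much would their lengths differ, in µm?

Δα = |5.17 − 19.8|×10⁻⁶/K = 14.6×10⁻⁶/K.
ΔL_mismatch = Δα·L·ΔT = 14.6×10⁻⁶ × 380.0 mm × 235.0 K = 1310 µm.

1310 µm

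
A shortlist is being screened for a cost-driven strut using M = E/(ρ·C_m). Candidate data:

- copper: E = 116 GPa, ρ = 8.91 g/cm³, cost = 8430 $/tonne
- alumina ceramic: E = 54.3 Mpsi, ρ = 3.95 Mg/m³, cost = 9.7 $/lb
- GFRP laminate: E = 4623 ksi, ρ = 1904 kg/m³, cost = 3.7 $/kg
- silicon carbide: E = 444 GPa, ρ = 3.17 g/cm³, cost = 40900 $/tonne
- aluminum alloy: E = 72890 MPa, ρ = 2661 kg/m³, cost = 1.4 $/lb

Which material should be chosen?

Putting every candidate on a common basis:
  copper: E = 116.0 GPa, ρ = 8910 kg/m³, cost = 8.430 $/kg
  alumina ceramic: E = 374.4 GPa, ρ = 3950 kg/m³, cost = 21.38 $/kg
  GFRP laminate: E = 31.87 GPa, ρ = 1904 kg/m³, cost = 3.700 $/kg
  silicon carbide: E = 444.0 GPa, ρ = 3170 kg/m³, cost = 40.90 $/kg
  aluminum alloy: E = 72.89 GPa, ρ = 2661 kg/m³, cost = 3.086 $/kg
  aluminum alloy: M = 8.87 MN·m per $
  GFRP laminate: M = 4.52 MN·m per $
  alumina ceramic: M = 4.43 MN·m per $
  silicon carbide: M = 3.42 MN·m per $
  copper: M = 1.54 MN·m per $
The maximum is for aluminum alloy.

aluminum alloy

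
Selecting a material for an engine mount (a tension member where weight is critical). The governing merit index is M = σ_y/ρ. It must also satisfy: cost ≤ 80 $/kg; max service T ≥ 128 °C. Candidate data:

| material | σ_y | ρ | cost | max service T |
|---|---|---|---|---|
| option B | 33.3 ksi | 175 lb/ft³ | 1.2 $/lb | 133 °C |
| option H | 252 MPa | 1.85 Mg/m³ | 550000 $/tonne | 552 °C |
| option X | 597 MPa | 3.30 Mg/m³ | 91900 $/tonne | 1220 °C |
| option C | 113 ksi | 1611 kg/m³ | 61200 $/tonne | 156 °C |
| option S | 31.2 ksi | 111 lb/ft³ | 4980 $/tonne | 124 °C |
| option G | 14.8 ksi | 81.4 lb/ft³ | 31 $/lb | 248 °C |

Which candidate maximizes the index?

option C

Screen on constraints: cost ≤ 80 $/kg; max service T ≥ 128 °C. Survivors: option B, option C, option G.
Putting every candidate on a common basis:
  option B: σ_y = 229.6 MPa, ρ = 2803 kg/m³
  option C: σ_y = 779.1 MPa, ρ = 1611 kg/m³
  option G: σ_y = 102.0 MPa, ρ = 1304 kg/m³
  option C: M = 484 kN·m/kg
  option B: M = 81.9 kN·m/kg
  option G: M = 78.3 kN·m/kg
The maximum is for option C.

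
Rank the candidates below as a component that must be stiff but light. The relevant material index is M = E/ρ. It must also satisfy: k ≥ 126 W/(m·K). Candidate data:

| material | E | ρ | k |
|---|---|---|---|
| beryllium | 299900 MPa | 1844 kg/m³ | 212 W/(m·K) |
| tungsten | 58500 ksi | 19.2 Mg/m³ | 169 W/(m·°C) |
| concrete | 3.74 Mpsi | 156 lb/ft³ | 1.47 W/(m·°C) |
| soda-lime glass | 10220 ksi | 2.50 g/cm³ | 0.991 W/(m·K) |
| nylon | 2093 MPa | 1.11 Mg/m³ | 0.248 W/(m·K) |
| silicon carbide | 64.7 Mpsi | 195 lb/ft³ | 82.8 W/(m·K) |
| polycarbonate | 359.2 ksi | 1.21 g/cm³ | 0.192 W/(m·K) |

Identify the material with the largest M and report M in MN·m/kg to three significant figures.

Screen on constraints: k ≥ 126 W/(m·K). Survivors: beryllium, tungsten.
After converting to SI:
  beryllium: E = 299.9 GPa, ρ = 1844 kg/m³
  tungsten: E = 403.3 GPa, ρ = 19200 kg/m³
  beryllium: M = 163 MN·m/kg
  tungsten: M = 21.0 MN·m/kg
Beryllium ranks first.

beryllium, M = 163 MN·m/kg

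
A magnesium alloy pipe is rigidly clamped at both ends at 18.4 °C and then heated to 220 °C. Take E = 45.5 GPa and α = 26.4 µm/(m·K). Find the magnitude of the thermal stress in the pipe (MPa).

ΔT = 201.6 K. Constrained thermal stress σ = E·α·ΔT = 45.50×10³ MPa × 26.4×10⁻⁶ × 201.6 = 242 MPa (compressive).

242 MPa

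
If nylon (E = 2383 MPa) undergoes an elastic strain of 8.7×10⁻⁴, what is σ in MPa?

2.07 MPa

E = 2383 MPa = 2.383 GPa.
σ = E·ε = 2383 MPa × 8.7×10⁻⁴ = 2.07 MPa.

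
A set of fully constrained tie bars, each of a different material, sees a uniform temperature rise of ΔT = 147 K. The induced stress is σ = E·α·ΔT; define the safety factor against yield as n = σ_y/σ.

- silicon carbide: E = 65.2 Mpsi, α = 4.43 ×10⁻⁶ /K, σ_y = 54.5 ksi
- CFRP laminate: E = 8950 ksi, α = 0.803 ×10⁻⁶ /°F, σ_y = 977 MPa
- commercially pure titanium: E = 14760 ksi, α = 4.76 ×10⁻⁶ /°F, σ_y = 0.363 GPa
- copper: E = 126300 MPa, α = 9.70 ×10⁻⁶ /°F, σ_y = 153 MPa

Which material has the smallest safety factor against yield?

Per material, after unit conversion:
  silicon carbide: E = 449.5, α = 4.43, σ_y = 375.8 → σ = 293 MPa, n = 1.28
  CFRP laminate: E = 61.71, α = 1.45, σ_y = 977.0 → σ = 13.1 MPa, n = 74.5
  commercially pure titanium: E = 101.8, α = 8.57, σ_y = 363.0 → σ = 128 MPa, n = 2.83
  copper: E = 126.3, α = 17.5, σ_y = 153.0 → σ = 324 MPa, n = 0.472
The minimum is copper at n = 0.472.

copper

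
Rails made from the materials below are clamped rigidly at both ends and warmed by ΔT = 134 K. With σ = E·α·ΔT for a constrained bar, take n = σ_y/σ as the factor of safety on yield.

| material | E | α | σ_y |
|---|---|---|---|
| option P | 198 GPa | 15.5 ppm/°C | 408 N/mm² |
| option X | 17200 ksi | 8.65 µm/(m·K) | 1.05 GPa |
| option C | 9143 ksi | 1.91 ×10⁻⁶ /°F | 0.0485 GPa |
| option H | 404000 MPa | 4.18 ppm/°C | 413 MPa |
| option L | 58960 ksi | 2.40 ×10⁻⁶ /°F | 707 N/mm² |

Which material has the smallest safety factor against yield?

Converting E to GPa, α to ×10⁻⁶/K, σ_y to MPa, then σ and n for each:
  option P: E = 198.0, α = 15.5, σ_y = 408.0 → σ = 411 MPa, n = 0.992
  option X: E = 118.6, α = 8.65, σ_y = 1050 → σ = 137 MPa, n = 7.64
  option C: E = 63.04, α = 3.44, σ_y = 48.50 → σ = 29.0 MPa, n = 1.67
  option H: E = 404.0, α = 4.18, σ_y = 413.0 → σ = 226 MPa, n = 1.83
  option L: E = 406.5, α = 4.32, σ_y = 707.0 → σ = 235 MPa, n = 3.00
Option P has the lowest safety factor, n = 0.992.

option P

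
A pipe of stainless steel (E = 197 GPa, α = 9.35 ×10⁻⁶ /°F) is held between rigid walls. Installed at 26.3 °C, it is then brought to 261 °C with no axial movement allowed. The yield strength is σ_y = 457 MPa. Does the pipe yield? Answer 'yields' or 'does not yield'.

yields

α = 9.35×10⁻⁶/°F × 9/5 = 16.8×10⁻⁶/K.
ΔT = 234.7 K. Constrained thermal stress σ = E·α·ΔT = 197.0×10³ MPa × 16.8×10⁻⁶ × 234.7 = 778 MPa (compressive).
Compare to σ_y = 457 MPa: σ ≥ σ_y, so it yields.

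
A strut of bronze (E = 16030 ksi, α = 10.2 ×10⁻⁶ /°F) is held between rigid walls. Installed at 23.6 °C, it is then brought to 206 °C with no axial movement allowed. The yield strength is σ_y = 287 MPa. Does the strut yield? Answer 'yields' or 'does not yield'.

yields

E = 16030 ksi = 110.5 GPa.
α = 10.2×10⁻⁶/°F × 9/5 = 18.4×10⁻⁶/K.
ΔT = 182.4 K. Constrained thermal stress σ = E·α·ΔT = 110.5×10³ MPa × 18.4×10⁻⁶ × 182.4 = 370 MPa (compressive).
Compare to σ_y = 287 MPa: σ ≥ σ_y, so it yields.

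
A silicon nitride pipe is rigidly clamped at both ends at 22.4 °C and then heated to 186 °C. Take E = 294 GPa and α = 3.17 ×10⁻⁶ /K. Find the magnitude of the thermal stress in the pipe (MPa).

ΔT = 163.6 K. Constrained thermal stress σ = E·α·ΔT = 294.0×10³ MPa × 3.17×10⁻⁶ × 163.6 = 152 MPa (compressive).

152 MPa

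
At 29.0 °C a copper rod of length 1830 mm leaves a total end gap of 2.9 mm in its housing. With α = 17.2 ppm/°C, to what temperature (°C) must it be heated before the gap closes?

α·L₀·ΔT = 2.9 mm ⇒ ΔT = 2.9 / (17.2×10⁻⁶ × 1830.0) = 92.13 K.
T = 29.0 + 92.13 = 121.1 °C.

121 °C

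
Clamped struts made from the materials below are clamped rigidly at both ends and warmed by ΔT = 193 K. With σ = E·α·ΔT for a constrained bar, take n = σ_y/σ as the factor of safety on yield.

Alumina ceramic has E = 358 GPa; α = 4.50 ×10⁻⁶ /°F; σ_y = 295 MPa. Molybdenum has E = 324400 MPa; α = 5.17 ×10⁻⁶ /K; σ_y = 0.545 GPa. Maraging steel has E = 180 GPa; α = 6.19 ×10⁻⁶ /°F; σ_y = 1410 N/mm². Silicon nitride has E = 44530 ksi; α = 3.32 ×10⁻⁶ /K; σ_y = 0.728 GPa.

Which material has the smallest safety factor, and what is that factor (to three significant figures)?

With everything in SI (GPa, ×10⁻⁶/K, MPa):
  alumina ceramic: E = 358.0, α = 8.10, σ_y = 295.0 → σ = 560 MPa, n = 0.527
  molybdenum: E = 324.4, α = 5.17, σ_y = 545.0 → σ = 324 MPa, n = 1.68
  maraging steel: E = 180.0, α = 11.1, σ_y = 1410 → σ = 387 MPa, n = 3.64
  silicon nitride: E = 307.0, α = 3.32, σ_y = 728.0 → σ = 197 MPa, n = 3.70
The minimum is alumina ceramic at n = 0.527.

alumina ceramic, n = 0.527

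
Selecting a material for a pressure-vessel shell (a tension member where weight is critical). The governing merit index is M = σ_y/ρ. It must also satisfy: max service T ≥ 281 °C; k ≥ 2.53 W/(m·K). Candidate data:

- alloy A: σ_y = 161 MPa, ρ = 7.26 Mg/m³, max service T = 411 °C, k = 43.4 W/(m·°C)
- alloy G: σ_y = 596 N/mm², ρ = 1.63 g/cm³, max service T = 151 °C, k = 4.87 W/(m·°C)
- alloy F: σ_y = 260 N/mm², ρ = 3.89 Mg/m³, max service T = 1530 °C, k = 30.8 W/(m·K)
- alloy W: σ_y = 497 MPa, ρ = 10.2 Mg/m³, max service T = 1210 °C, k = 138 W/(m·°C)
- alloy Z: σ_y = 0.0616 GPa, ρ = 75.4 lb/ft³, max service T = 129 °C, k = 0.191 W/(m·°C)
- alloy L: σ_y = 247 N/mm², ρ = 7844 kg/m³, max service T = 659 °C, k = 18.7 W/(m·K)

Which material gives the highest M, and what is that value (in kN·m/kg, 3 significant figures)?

alloy F, M = 66.8 kN·m/kg

Screen on constraints: max service T ≥ 281 °C; k ≥ 2.53 W/(m·K). Survivors: alloy A, alloy F, alloy W, alloy L.
Putting every candidate on a common basis:
  alloy A: σ_y = 161.0 MPa, ρ = 7260 kg/m³
  alloy F: σ_y = 260.0 MPa, ρ = 3890 kg/m³
  alloy W: σ_y = 497.0 MPa, ρ = 10200 kg/m³
  alloy L: σ_y = 247.0 MPa, ρ = 7844 kg/m³
  alloy F: M = 66.8 kN·m/kg
  alloy W: M = 48.7 kN·m/kg
  alloy L: M = 31.5 kN·m/kg
  alloy A: M = 22.2 kN·m/kg
Alloy F ranks first.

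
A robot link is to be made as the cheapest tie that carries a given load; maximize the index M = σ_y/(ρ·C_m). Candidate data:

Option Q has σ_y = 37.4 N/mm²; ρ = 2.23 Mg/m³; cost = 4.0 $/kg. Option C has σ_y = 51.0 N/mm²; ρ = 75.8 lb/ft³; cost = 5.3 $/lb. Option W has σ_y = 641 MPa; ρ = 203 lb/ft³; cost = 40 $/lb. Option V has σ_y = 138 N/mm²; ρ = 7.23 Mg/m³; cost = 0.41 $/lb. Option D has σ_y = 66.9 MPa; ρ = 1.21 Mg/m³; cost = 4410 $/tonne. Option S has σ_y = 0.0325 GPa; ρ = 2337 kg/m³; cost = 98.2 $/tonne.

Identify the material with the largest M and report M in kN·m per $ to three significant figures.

Putting every candidate on a common basis:
  option Q: σ_y = 37.40 MPa, ρ = 2230 kg/m³, cost = 4.000 $/kg
  option C: σ_y = 51.00 MPa, ρ = 1214 kg/m³, cost = 11.68 $/kg
  option W: σ_y = 641.0 MPa, ρ = 3252 kg/m³, cost = 88.18 $/kg
  option V: σ_y = 138.0 MPa, ρ = 7230 kg/m³, cost = 0.9039 $/kg
  option D: σ_y = 66.90 MPa, ρ = 1210 kg/m³, cost = 4.410 $/kg
  option S: σ_y = 32.50 MPa, ρ = 2337 kg/m³, cost = 0.09820 $/kg
  option S: M = 142 kN·m per $
  option V: M = 21.1 kN·m per $
  option D: M = 12.5 kN·m per $
  option Q: M = 4.19 kN·m per $
  option C: M = 3.59 kN·m per $
  option W: M = 2.24 kN·m per $
Option S ranks first.

option S, M = 142 kN·m per $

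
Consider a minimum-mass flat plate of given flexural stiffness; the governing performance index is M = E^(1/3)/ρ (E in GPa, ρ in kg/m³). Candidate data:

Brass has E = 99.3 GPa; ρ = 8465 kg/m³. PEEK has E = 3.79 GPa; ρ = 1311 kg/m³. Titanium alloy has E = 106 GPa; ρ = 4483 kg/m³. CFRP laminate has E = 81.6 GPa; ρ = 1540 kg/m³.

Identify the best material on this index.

CFRP laminate

Computing M directly (units already consistent):
  CFRP laminate: M = 2.82×10⁻³
  PEEK: M = 1.19×10⁻³
  titanium alloy: M = 1.06×10⁻³
  brass: M = 0.547×10⁻³
CFRP laminate ranks first.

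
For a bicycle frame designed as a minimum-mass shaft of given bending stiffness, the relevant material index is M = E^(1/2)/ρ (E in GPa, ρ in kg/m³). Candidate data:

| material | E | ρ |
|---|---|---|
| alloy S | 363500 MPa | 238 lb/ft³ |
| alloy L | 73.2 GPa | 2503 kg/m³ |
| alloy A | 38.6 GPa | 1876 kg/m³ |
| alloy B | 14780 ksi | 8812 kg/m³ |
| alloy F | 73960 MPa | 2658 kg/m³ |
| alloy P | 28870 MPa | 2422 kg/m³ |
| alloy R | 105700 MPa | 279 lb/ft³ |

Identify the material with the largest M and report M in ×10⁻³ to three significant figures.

alloy S, M = 5.00×10⁻³

Convert each candidate to consistent units, then evaluate M:
  alloy S: E = 363.5 GPa, ρ = 3812 kg/m³
  alloy L: E = 73.20 GPa, ρ = 2503 kg/m³
  alloy A: E = 38.60 GPa, ρ = 1876 kg/m³
  alloy B: E = 101.9 GPa, ρ = 8812 kg/m³
  alloy F: E = 73.96 GPa, ρ = 2658 kg/m³
  alloy P: E = 28.87 GPa, ρ = 2422 kg/m³
  alloy R: E = 105.7 GPa, ρ = 4469 kg/m³
  alloy S: M = 5.00×10⁻³
  alloy L: M = 3.42×10⁻³
  alloy A: M = 3.31×10⁻³
  alloy F: M = 3.24×10⁻³
  alloy R: M = 2.30×10⁻³
  alloy P: M = 2.22×10⁻³
  alloy B: M = 1.15×10⁻³
Alloy S ranks first.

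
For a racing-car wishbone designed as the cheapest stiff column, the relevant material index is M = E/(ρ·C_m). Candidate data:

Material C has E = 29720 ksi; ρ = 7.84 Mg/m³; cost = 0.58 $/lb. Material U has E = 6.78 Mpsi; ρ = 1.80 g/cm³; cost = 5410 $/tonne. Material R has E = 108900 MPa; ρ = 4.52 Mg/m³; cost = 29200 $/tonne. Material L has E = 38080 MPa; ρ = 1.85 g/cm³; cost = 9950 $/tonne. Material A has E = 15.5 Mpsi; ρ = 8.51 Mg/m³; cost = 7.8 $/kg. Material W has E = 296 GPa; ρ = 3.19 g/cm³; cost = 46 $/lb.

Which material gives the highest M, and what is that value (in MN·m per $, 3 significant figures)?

Convert each candidate to consistent units, then evaluate M:
  material C: E = 204.9 GPa, ρ = 7840 kg/m³, cost = 1.279 $/kg
  material U: E = 46.75 GPa, ρ = 1800 kg/m³, cost = 5.410 $/kg
  material R: E = 108.9 GPa, ρ = 4520 kg/m³, cost = 29.20 $/kg
  material L: E = 38.08 GPa, ρ = 1850 kg/m³, cost = 9.950 $/kg
  material A: E = 106.9 GPa, ρ = 8510 kg/m³, cost = 7.800 $/kg
  material W: E = 296.0 GPa, ρ = 3190 kg/m³, cost = 101.4 $/kg
  material C: M = 20.4 MN·m per $
  material U: M = 4.80 MN·m per $
  material L: M = 2.07 MN·m per $
  material A: M = 1.61 MN·m per $
  material W: M = 0.915 MN·m per $
  material R: M = 0.825 MN·m per $
Highest index: material C.

material C, M = 20.4 MN·m per $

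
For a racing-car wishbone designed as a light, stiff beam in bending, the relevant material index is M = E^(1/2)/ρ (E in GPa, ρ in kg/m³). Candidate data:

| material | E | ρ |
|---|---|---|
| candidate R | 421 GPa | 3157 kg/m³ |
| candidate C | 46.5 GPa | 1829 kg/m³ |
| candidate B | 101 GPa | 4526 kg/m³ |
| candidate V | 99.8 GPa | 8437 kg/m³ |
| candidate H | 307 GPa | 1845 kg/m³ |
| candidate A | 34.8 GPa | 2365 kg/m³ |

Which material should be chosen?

Evaluate M for each candidate:
  candidate H: M = 9.50×10⁻³
  candidate R: M = 6.50×10⁻³
  candidate C: M = 3.73×10⁻³
  candidate A: M = 2.49×10⁻³
  candidate B: M = 2.22×10⁻³
  candidate V: M = 1.18×10⁻³
Candidate H ranks first.

candidate H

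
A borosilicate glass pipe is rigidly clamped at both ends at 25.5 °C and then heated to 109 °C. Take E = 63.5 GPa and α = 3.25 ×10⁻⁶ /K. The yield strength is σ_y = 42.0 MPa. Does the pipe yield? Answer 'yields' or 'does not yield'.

does not yield

ΔT = 83.50 K. Constrained thermal stress σ = E·α·ΔT = 63.50×10³ MPa × 3.25×10⁻⁶ × 83.50 = 17.2 MPa (compressive).
Compare to σ_y = 42.0 MPa: σ < σ_y, so it does not yield.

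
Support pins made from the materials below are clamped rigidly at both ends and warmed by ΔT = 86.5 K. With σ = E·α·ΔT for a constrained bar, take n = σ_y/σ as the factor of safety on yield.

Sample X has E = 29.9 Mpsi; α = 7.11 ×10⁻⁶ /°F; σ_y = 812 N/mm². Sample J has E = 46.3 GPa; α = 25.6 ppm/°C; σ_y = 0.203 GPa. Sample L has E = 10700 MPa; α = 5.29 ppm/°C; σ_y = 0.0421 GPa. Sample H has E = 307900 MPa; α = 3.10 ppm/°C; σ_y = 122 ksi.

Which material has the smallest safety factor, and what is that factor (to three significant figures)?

With everything in SI (GPa, ×10⁻⁶/K, MPa):
  sample X: E = 206.2, α = 12.8, σ_y = 812.0 → σ = 228 MPa, n = 3.56
  sample J: E = 46.30, α = 25.6, σ_y = 203.0 → σ = 103 MPa, n = 1.98
  sample L: E = 10.70, α = 5.29, σ_y = 42.10 → σ = 4.90 MPa, n = 8.60
  sample H: E = 307.9, α = 3.10, σ_y = 841.2 → σ = 82.6 MPa, n = 10.2
Smallest n: sample J with n = 1.98.

sample J, n = 1.98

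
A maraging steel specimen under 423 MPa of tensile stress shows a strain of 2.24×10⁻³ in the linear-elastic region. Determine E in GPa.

189 GPa

E = σ/ε = 423 MPa / 2.24×10⁻³ = 188800 MPa = 189 GPa.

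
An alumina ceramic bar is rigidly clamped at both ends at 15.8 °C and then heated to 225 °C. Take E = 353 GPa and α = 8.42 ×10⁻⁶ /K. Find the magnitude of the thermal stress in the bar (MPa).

ΔT = 209.2 K. Constrained thermal stress σ = E·α·ΔT = 353.0×10³ MPa × 8.42×10⁻⁶ × 209.2 = 622 MPa (compressive).

622 MPa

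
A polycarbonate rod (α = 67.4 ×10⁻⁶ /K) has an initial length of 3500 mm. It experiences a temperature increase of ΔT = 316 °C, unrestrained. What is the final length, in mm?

3574.5 mm

ΔL = α·L₀·ΔT = 67.4×10⁻⁶ × 3500 mm × 316.0 K = 74.5 mm.
L = L₀ + ΔL = 3500 + 74.5 = 3574.5 mm.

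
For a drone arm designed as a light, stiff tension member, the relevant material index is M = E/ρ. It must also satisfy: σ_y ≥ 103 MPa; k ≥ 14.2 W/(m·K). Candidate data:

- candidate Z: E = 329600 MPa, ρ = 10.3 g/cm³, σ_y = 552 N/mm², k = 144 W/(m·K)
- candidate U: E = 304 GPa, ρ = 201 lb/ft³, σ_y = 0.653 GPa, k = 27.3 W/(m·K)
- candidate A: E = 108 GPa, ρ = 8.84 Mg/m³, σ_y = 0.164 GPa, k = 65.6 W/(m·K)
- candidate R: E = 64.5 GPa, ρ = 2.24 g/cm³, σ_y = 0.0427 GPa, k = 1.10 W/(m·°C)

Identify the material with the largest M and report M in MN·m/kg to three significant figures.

Screen on constraints: σ_y ≥ 103 MPa; k ≥ 14.2 W/(m·K). Survivors: candidate Z, candidate U, candidate A.
After converting to SI:
  candidate Z: E = 329.6 GPa, ρ = 10300 kg/m³
  candidate U: E = 304.0 GPa, ρ = 3220 kg/m³
  candidate A: E = 108.0 GPa, ρ = 8840 kg/m³
  candidate U: M = 94.4 MN·m/kg
  candidate Z: M = 32.0 MN·m/kg
  candidate A: M = 12.2 MN·m/kg
Candidate U ranks first.

candidate U, M = 94.4 MN·m/kg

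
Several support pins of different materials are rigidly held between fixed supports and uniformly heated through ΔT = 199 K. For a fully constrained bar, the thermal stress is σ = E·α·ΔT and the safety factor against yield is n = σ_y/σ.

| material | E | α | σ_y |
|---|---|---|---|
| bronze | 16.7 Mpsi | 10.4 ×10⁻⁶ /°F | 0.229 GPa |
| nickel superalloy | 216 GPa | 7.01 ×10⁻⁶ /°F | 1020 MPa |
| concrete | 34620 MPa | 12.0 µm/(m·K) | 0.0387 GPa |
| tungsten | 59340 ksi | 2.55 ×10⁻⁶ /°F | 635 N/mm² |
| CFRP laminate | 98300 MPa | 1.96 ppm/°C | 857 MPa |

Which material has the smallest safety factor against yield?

Converting E to GPa, α to ×10⁻⁶/K, σ_y to MPa, then σ and n for each:
  bronze: E = 115.1, α = 18.7, σ_y = 229.0 → σ = 429 MPa, n = 0.534
  nickel superalloy: E = 216.0, α = 12.6, σ_y = 1020 → σ = 542 MPa, n = 1.88
  concrete: E = 34.62, α = 12.0, σ_y = 38.70 → σ = 82.7 MPa, n = 0.468
  tungsten: E = 409.1, α = 4.59, σ_y = 635.0 → σ = 374 MPa, n = 1.70
  CFRP laminate: E = 98.30, α = 1.96, σ_y = 857.0 → σ = 38.3 MPa, n = 22.4
Concrete has the lowest safety factor, n = 0.468.

concrete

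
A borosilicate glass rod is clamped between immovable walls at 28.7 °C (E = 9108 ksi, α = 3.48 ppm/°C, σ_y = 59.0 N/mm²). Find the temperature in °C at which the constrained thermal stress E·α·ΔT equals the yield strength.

E = 9108 ksi = 62.80 GPa.
σ_y = 59.0 N/mm² = 59.00 MPa.
E·α·ΔT = 59.00 MPa ⇒ ΔT = 59.00 / (62.80×10³ × 3.48×10⁻⁶) = 270.0 K.
T = 28.7 + 270.0 = 298.7 °C.

299 °C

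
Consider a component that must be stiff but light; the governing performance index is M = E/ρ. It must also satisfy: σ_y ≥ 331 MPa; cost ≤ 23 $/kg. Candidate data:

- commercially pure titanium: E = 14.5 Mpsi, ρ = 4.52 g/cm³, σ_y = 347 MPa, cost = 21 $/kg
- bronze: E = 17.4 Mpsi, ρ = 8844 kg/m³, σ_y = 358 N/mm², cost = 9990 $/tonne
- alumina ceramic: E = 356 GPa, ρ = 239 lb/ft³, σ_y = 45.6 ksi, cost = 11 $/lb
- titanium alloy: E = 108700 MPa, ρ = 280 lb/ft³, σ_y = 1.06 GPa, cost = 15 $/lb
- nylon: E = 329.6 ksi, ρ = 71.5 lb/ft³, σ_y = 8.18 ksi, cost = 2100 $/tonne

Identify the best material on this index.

Screen on constraints: σ_y ≥ 331 MPa; cost ≤ 23 $/kg. Survivors: commercially pure titanium, bronze.
After converting to SI:
  commercially pure titanium: E = 99.97 GPa, ρ = 4520 kg/m³
  bronze: E = 120.0 GPa, ρ = 8844 kg/m³
  commercially pure titanium: M = 22.1 MN·m/kg
  bronze: M = 13.6 MN·m/kg
Commercially pure titanium ranks first.

commercially pure titanium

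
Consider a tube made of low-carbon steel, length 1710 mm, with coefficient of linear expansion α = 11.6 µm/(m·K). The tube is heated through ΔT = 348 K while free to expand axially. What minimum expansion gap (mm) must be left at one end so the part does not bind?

6.90 mm

ΔL = α·L₀·ΔT = 11.6×10⁻⁶ × 1710 mm × 348.0 K = 6.90 mm.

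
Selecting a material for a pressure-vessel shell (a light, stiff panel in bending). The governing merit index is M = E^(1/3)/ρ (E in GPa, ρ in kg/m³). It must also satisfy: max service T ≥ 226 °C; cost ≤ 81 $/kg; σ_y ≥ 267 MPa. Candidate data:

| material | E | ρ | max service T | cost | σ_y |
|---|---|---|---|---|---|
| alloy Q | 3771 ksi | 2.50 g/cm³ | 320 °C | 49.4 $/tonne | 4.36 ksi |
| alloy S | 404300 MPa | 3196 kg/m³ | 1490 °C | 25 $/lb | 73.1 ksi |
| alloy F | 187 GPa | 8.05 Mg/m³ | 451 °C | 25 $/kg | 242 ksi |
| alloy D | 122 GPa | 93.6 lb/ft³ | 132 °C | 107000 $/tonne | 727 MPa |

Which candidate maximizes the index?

alloy S

Screen on constraints: max service T ≥ 226 °C; cost ≤ 81 $/kg; σ_y ≥ 267 MPa. Survivors: alloy S, alloy F.
Normalizing units and computing the index:
  alloy S: E = 404.3 GPa, ρ = 3196 kg/m³
  alloy F: E = 187.0 GPa, ρ = 8050 kg/m³
  alloy S: M = 2.31×10⁻³
  alloy F: M = 0.710×10⁻³
Alloy S has the largest M.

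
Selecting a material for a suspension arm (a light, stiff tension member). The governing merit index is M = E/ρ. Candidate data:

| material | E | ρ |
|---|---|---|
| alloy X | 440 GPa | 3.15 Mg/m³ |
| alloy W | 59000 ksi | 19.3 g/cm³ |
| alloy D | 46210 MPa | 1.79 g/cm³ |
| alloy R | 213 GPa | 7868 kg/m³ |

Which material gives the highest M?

Normalizing units and computing the index:
  alloy X: E = 440.0 GPa, ρ = 3150 kg/m³
  alloy W: E = 406.8 GPa, ρ = 19300 kg/m³
  alloy D: E = 46.21 GPa, ρ = 1790 kg/m³
  alloy R: E = 213.0 GPa, ρ = 7868 kg/m³
  alloy X: M = 140 MN·m/kg
  alloy R: M = 27.1 MN·m/kg
  alloy D: M = 25.8 MN·m/kg
  alloy W: M = 21.1 MN·m/kg
Alloy X has the largest M.

alloy X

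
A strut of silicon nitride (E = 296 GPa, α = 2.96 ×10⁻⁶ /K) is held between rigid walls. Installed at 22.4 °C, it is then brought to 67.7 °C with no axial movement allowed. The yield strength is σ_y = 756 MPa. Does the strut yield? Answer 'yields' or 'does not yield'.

ΔT = 45.30 K. Constrained thermal stress σ = E·α·ΔT = 296.0×10³ MPa × 2.96×10⁻⁶ × 45.30 = 39.7 MPa (compressive).
Compare to σ_y = 756 MPa: σ < σ_y, so it does not yield.

does not yield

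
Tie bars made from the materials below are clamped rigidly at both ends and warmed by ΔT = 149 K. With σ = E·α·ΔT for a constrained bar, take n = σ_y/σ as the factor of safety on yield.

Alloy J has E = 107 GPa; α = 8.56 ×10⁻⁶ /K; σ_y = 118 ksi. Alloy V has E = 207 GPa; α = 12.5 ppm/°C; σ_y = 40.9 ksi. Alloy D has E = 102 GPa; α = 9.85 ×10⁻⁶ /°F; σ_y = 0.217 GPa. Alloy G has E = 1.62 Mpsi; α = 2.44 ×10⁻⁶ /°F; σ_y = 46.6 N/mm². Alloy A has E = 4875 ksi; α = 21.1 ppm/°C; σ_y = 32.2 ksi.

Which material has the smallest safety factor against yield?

In consistent units (E in GPa, α in ×10⁻⁶/K, σ_y in MPa):
  alloy J: E = 107.0, α = 8.56, σ_y = 813.6 → σ = 136 MPa, n = 5.96
  alloy V: E = 207.0, α = 12.5, σ_y = 282.0 → σ = 386 MPa, n = 0.731
  alloy D: E = 102.0, α = 17.7, σ_y = 217.0 → σ = 269 MPa, n = 0.805
  alloy G: E = 11.17, α = 4.39, σ_y = 46.60 → σ = 7.31 MPa, n = 6.38
  alloy A: E = 33.61, α = 21.1, σ_y = 222.0 → σ = 106 MPa, n = 2.10
Smallest n: alloy V with n = 0.731.

alloy V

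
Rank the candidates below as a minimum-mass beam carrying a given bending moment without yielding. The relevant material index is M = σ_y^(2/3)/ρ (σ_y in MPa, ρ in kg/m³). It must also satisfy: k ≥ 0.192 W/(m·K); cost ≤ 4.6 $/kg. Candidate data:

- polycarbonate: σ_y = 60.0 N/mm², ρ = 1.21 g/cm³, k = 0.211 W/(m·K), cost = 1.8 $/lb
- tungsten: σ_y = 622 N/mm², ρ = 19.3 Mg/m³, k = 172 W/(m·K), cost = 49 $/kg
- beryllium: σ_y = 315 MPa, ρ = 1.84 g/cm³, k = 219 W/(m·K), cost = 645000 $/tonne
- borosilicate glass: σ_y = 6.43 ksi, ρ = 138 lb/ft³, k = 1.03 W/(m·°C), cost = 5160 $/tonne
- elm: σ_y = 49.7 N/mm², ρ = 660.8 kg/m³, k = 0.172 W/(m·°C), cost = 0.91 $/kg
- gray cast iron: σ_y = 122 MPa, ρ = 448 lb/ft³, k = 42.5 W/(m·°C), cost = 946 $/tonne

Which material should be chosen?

polycarbonate

Screen on constraints: k ≥ 0.192 W/(m·K); cost ≤ 4.6 $/kg. Survivors: polycarbonate, gray cast iron.
Normalizing units and computing the index:
  polycarbonate: σ_y = 60.00 MPa, ρ = 1210 kg/m³
  gray cast iron: σ_y = 122.0 MPa, ρ = 7176 kg/m³
  polycarbonate: M = 12.7×10⁻³
  gray cast iron: M = 3.43×10⁻³
Polycarbonate has the largest M.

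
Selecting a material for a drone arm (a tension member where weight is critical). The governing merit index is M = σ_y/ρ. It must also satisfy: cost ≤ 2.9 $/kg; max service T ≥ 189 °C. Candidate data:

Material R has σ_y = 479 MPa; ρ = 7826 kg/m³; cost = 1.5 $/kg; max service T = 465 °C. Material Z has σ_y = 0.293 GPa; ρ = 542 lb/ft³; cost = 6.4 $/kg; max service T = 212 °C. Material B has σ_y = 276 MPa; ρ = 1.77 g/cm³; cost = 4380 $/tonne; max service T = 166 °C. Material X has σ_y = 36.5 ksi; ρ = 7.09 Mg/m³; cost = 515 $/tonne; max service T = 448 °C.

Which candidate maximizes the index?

Screen on constraints: cost ≤ 2.9 $/kg; max service T ≥ 189 °C. Survivors: material R, material X.
Convert each candidate to consistent units, then evaluate M:
  material R: σ_y = 479.0 MPa, ρ = 7826 kg/m³
  material X: σ_y = 251.7 MPa, ρ = 7090 kg/m³
  material R: M = 61.2 kN·m/kg
  material X: M = 35.5 kN·m/kg
Material R ranks first.

material R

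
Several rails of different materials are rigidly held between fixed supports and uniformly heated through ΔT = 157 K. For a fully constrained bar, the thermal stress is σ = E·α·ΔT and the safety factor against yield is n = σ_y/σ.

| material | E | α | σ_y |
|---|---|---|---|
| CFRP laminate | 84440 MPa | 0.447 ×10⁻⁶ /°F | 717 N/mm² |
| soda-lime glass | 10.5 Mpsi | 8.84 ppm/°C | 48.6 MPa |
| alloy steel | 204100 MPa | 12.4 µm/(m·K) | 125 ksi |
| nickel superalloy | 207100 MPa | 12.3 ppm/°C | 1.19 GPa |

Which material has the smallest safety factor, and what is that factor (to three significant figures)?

In consistent units (E in GPa, α in ×10⁻⁶/K, σ_y in MPa):
  CFRP laminate: E = 84.44, α = 0.805, σ_y = 717.0 → σ = 10.7 MPa, n = 67.2
  soda-lime glass: E = 72.39, α = 8.84, σ_y = 48.60 → σ = 100 MPa, n = 0.484
  alloy steel: E = 204.1, α = 12.4, σ_y = 861.8 → σ = 397 MPa, n = 2.17
  nickel superalloy: E = 207.1, α = 12.3, σ_y = 1190 → σ = 400 MPa, n = 2.98
Soda-lime glass has the lowest safety factor, n = 0.484.

soda-lime glass, n = 0.484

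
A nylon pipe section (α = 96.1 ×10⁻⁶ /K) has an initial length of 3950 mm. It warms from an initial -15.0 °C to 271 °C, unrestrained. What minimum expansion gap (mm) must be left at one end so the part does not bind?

ΔT = 271 − (-15.0) = 286.0 K.
ΔL = α·L₀·ΔT = 96.1×10⁻⁶ × 3950 mm × 286.0 K = 109 mm.

109 mm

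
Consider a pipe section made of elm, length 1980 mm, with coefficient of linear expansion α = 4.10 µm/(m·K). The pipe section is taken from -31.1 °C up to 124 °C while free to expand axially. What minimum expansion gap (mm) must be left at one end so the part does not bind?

ΔT = 124 − (-31.1) = 155.1 K.
ΔL = α·L₀·ΔT = 4.10×10⁻⁶ × 1980 mm × 155.1 K = 1.26 mm.

1.26 mm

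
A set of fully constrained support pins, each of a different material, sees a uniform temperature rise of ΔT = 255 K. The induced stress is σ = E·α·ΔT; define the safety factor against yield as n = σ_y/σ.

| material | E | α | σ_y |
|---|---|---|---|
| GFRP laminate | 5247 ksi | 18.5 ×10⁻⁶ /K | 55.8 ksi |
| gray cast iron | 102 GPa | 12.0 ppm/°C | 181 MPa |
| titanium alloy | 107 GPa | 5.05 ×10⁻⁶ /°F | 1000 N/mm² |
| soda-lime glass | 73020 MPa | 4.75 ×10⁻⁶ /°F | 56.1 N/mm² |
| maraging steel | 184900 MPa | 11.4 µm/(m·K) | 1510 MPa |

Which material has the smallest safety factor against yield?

In consistent units (E in GPa, α in ×10⁻⁶/K, σ_y in MPa):
  GFRP laminate: E = 36.18, α = 18.5, σ_y = 384.7 → σ = 171 MPa, n = 2.25
  gray cast iron: E = 102.0, α = 12.0, σ_y = 181.0 → σ = 312 MPa, n = 0.580
  titanium alloy: E = 107.0, α = 9.09, σ_y = 1000 → σ = 248 MPa, n = 4.03
  soda-lime glass: E = 73.02, α = 8.55, σ_y = 56.10 → σ = 159 MPa, n = 0.352
  maraging steel: E = 184.9, α = 11.4, σ_y = 1510 → σ = 538 MPa, n = 2.81
Soda-lime glass has the lowest safety factor, n = 0.352.

soda-lime glass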